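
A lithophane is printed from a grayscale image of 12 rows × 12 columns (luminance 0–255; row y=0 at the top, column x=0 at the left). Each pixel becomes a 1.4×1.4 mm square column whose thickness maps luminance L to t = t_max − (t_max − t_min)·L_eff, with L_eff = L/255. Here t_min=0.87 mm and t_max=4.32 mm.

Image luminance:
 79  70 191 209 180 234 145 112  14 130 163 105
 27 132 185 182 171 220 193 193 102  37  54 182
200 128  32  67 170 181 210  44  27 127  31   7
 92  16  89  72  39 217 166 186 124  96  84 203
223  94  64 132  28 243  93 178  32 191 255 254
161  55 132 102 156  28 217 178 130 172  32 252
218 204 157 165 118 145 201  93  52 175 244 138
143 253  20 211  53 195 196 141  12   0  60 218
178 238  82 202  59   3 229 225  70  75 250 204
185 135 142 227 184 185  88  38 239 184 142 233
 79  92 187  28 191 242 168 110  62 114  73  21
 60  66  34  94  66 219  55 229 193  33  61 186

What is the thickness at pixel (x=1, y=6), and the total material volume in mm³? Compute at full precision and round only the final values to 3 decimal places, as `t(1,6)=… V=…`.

t(1,6)=1.560 V=710.350

span = t_max - t_min = 4.32 - 0.87 = 3.450
L(1,6) = 204, L_eff = 204/255 = 0.800000
t(1,6) = 4.32 - 3.450·0.800000 = 1.560
Σt over all 12·12 pixels = 30806/85 ≈ 362.4235294
V = pitch²·Σt = 1.4²·30806/85 = 710.350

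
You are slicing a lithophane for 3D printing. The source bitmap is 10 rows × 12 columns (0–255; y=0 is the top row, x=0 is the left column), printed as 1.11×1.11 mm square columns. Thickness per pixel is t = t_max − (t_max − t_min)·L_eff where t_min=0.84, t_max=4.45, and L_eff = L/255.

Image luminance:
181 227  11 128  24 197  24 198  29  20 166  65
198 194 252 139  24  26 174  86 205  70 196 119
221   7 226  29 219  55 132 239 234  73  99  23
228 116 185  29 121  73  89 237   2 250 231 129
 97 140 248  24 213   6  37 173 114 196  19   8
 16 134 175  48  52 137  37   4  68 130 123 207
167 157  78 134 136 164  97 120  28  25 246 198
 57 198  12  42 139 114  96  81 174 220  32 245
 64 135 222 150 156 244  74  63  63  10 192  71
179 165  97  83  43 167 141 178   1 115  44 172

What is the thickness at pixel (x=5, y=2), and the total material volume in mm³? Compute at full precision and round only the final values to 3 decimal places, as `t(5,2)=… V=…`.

t(5,2)=3.671 V=406.854

span = t_max - t_min = 4.45 - 0.84 = 3.610
L(5,2) = 55, L_eff = 55/255 = 0.215686
t(5,2) = 4.45 - 3.610·0.215686 = 3.671
Σt over all 10·12 pixels = 1684081/5100 ≈ 330.2119608
V = pitch²·Σt = 1.11²·1684081/5100 = 406.854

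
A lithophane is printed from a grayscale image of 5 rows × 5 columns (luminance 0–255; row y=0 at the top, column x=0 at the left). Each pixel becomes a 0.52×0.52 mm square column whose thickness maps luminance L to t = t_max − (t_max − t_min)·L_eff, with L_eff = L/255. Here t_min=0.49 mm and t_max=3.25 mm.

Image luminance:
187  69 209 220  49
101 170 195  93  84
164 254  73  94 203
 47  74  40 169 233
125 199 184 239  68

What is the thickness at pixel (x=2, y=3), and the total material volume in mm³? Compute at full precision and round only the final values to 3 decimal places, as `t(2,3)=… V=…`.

t(2,3)=2.817 V=11.601

span = t_max - t_min = 3.25 - 0.49 = 2.760
L(2,3) = 40, L_eff = 40/255 = 0.156863
t(2,3) = 3.25 - 2.760·0.156863 = 2.817
Σt over all 5·5 pixels = 364669/8500 ≈ 42.9022353
V = pitch²·Σt = 0.52²·364669/8500 = 11.601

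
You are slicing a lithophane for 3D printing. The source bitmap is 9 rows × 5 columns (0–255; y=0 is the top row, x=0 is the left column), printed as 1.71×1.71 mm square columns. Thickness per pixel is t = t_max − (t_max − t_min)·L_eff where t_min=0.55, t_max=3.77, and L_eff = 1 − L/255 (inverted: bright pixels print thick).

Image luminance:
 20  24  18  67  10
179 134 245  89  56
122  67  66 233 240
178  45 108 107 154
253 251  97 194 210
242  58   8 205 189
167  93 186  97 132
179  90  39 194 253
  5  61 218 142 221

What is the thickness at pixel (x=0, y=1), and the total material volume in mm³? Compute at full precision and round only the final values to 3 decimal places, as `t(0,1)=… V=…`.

t(0,1)=2.810 V=291.921

span = t_max - t_min = 3.77 - 0.55 = 3.220
L(0,1) = 179, L_eff = 1 - 179/255 = 0.298039 (inverted)
t(0,1) = 3.77 - 3.220·0.298039 = 2.810
Σt over all 9·5 pixels = 848579/8500 ≈ 99.8328235
V = pitch²·Σt = 1.71²·848579/8500 = 291.921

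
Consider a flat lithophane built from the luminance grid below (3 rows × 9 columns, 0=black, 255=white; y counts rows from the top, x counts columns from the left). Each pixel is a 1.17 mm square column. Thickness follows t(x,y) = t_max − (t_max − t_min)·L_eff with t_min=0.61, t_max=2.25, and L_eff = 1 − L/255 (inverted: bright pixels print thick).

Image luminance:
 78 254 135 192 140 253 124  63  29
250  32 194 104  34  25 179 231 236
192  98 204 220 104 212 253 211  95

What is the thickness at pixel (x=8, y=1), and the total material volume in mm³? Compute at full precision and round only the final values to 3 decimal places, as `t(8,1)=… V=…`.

t(8,1)=2.128 V=59.012

span = t_max - t_min = 2.25 - 0.61 = 1.640
L(8,1) = 236, L_eff = 1 - 236/255 = 0.074510 (inverted)
t(8,1) = 2.25 - 1.640·0.074510 = 2.128
Σt over all 3·9 pixels = 1099273/25500 ≈ 43.1087451
V = pitch²·Σt = 1.17²·1099273/25500 = 59.012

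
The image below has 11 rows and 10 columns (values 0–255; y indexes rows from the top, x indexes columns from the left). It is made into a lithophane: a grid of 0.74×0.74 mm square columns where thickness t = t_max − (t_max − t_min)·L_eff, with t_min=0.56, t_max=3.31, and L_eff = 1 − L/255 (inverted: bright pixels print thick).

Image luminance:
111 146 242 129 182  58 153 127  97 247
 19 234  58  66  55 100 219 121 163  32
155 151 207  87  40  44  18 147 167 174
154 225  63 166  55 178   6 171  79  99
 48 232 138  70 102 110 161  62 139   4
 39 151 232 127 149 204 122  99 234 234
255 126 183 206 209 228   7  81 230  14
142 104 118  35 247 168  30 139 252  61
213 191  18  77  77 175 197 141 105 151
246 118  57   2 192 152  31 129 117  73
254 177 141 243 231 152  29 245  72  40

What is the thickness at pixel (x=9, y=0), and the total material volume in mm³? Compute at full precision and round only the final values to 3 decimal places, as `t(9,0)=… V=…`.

span = t_max - t_min = 3.31 - 0.56 = 2.750
L(9,0) = 247, L_eff = 1 - 247/255 = 0.031373 (inverted)
t(9,0) = 3.31 - 2.750·0.031373 = 3.224
Σt over all 11·10 pixels = 44429/204 ≈ 217.7892157
V = pitch²·Σt = 0.74²·44429/204 = 119.261

t(9,0)=3.224 V=119.261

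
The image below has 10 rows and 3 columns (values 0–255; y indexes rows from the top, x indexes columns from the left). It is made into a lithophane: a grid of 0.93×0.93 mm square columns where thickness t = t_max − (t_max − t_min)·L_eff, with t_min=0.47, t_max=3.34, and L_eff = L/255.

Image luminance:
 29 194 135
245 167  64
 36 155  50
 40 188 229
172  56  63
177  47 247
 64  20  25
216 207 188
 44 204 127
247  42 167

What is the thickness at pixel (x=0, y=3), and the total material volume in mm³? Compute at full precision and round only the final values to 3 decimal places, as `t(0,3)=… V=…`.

t(0,3)=2.890 V=49.234

span = t_max - t_min = 3.34 - 0.47 = 2.870
L(0,3) = 40, L_eff = 40/255 = 0.156863
t(0,3) = 3.34 - 2.870·0.156863 = 2.890
Σt over all 10·3 pixels = 290317/5100 ≈ 56.9249020
V = pitch²·Σt = 0.93²·290317/5100 = 49.234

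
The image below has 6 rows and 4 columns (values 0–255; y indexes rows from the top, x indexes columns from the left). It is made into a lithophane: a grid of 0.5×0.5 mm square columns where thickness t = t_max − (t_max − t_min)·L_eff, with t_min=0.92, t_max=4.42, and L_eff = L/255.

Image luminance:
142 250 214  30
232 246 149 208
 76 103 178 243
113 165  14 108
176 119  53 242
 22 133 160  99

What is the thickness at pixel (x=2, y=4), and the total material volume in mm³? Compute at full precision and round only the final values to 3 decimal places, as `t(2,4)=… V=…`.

t(2,4)=3.693 V=14.596

span = t_max - t_min = 4.42 - 0.92 = 3.500
L(2,4) = 53, L_eff = 53/255 = 0.207843
t(2,4) = 4.42 - 3.500·0.207843 = 3.693
Σt over all 6·4 pixels = 148879/2550 ≈ 58.3839216
V = pitch²·Σt = 0.5²·148879/2550 = 14.596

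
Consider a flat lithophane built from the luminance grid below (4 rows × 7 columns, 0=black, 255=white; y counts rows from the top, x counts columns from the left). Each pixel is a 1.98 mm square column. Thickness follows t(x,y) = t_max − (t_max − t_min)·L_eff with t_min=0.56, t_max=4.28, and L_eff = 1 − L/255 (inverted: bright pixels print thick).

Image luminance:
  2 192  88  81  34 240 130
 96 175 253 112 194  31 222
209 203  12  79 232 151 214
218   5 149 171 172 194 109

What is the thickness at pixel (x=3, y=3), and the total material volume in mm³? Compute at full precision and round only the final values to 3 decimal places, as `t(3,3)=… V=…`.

span = t_max - t_min = 4.28 - 0.56 = 3.720
L(3,3) = 171, L_eff = 1 - 171/255 = 0.329412 (inverted)
t(3,3) = 4.28 - 3.720·0.329412 = 3.055
Σt over all 4·7 pixels = 156328/2125 ≈ 73.5661176
V = pitch²·Σt = 1.98²·156328/2125 = 288.409

t(3,3)=3.055 V=288.409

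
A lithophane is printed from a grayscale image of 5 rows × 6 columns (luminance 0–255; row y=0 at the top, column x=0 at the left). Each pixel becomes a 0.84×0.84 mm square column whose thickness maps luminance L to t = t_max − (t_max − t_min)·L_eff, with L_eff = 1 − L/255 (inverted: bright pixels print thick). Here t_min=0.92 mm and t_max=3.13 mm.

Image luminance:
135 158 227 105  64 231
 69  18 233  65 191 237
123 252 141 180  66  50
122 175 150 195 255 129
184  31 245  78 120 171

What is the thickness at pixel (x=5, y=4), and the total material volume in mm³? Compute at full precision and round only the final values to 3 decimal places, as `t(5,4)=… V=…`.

t(5,4)=2.402 V=46.381

span = t_max - t_min = 3.13 - 0.92 = 2.210
L(5,4) = 171, L_eff = 1 - 171/255 = 0.329412 (inverted)
t(5,4) = 3.13 - 2.210·0.329412 = 2.402
Σt over all 5·6 pixels = 986/15 ≈ 65.7333333
V = pitch²·Σt = 0.84²·986/15 = 46.381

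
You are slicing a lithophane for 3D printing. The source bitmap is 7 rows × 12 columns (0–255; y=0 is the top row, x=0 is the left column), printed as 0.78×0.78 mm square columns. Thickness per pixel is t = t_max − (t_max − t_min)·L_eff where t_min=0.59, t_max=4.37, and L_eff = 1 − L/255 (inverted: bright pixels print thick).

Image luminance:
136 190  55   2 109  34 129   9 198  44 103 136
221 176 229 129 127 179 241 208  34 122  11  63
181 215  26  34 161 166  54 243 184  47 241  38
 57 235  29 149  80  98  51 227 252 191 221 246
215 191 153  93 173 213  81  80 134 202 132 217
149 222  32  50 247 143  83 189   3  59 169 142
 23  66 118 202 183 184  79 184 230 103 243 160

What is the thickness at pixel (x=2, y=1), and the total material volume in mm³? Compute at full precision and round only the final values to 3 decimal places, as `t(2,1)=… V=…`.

span = t_max - t_min = 4.37 - 0.59 = 3.780
L(2,1) = 229, L_eff = 1 - 229/255 = 0.101961 (inverted)
t(2,1) = 4.37 - 3.780·0.101961 = 3.985
Σt over all 7·12 pixels = 219.408
V = pitch²·Σt = 0.78²·219.408 = 133.488

t(2,1)=3.985 V=133.488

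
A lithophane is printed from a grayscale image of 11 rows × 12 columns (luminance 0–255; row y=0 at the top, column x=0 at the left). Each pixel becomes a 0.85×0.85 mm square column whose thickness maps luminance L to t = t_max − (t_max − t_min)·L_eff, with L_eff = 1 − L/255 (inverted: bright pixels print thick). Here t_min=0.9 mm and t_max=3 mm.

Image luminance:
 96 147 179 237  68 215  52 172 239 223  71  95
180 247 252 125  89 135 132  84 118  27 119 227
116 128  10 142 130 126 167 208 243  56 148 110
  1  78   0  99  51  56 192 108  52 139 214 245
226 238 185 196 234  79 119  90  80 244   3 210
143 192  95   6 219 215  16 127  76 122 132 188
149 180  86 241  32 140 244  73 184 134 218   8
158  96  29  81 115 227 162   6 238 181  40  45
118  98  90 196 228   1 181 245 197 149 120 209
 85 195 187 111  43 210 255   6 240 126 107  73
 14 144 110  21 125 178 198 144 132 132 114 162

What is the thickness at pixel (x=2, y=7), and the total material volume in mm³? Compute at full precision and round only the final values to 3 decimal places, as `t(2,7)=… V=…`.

span = t_max - t_min = 3 - 0.9 = 2.100
L(2,7) = 29, L_eff = 1 - 29/255 = 0.886275 (inverted)
t(2,7) = 3 - 2.100·0.886275 = 1.139
Σt over all 11·12 pixels = 112769/425 ≈ 265.3388235
V = pitch²·Σt = 0.85²·112769/425 = 191.707

t(2,7)=1.139 V=191.707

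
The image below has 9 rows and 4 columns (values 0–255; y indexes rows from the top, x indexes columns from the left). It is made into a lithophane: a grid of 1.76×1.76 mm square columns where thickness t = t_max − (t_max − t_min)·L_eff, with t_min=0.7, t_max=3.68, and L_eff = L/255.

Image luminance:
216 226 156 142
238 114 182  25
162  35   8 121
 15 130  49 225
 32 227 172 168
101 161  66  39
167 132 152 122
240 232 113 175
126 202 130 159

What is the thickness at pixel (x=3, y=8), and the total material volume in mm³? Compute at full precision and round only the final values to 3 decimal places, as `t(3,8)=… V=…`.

t(3,8)=1.822 V=230.821

span = t_max - t_min = 3.68 - 0.7 = 2.980
L(3,8) = 159, L_eff = 159/255 = 0.623529
t(3,8) = 3.68 - 2.980·0.623529 = 1.822
Σt over all 9·4 pixels = 95008/1275 ≈ 74.5160784
V = pitch²·Σt = 1.76²·95008/1275 = 230.821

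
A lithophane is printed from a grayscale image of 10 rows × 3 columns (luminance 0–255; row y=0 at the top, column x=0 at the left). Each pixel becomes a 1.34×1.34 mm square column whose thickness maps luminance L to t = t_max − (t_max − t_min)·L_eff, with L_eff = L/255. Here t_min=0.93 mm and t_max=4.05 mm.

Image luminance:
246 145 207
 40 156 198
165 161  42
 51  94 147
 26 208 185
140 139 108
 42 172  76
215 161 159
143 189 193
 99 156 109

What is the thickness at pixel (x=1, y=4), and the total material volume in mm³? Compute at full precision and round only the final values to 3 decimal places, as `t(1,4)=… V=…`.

t(1,4)=1.505 V=126.508

span = t_max - t_min = 4.05 - 0.93 = 3.120
L(1,4) = 208, L_eff = 208/255 = 0.815686
t(1,4) = 4.05 - 3.120·0.815686 = 1.505
Σt over all 10·3 pixels = 299431/4250 ≈ 70.4543529
V = pitch²·Σt = 1.34²·299431/4250 = 126.508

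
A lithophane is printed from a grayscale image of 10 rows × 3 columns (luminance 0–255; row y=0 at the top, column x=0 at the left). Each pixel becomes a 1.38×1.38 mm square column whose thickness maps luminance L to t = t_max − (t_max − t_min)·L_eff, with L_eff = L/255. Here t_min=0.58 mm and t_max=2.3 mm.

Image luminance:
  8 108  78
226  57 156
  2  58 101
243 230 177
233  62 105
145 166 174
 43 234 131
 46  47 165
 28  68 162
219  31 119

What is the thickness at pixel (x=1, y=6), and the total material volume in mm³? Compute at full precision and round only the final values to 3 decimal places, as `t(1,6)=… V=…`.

t(1,6)=0.722 V=84.878

span = t_max - t_min = 2.3 - 0.58 = 1.720
L(1,6) = 234, L_eff = 234/255 = 0.917647
t(1,6) = 2.3 - 1.720·0.917647 = 0.722
Σt over all 10·3 pixels = 284129/6375 ≈ 44.5692549
V = pitch²·Σt = 1.38²·284129/6375 = 84.878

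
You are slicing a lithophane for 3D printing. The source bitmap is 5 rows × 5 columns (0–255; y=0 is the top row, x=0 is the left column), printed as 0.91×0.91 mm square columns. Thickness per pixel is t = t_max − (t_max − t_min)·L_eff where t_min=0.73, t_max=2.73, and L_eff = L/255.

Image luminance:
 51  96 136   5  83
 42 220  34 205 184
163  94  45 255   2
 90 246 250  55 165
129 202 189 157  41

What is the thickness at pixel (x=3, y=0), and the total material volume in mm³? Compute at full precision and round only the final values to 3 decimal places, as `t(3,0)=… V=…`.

t(3,0)=2.691 V=36.130

span = t_max - t_min = 2.73 - 0.73 = 2.000
L(3,0) = 5, L_eff = 5/255 = 0.019608
t(3,0) = 2.73 - 2.000·0.019608 = 2.691
Σt over all 5·5 pixels = 44503/1020 ≈ 43.6303922
V = pitch²·Σt = 0.91²·44503/1020 = 36.130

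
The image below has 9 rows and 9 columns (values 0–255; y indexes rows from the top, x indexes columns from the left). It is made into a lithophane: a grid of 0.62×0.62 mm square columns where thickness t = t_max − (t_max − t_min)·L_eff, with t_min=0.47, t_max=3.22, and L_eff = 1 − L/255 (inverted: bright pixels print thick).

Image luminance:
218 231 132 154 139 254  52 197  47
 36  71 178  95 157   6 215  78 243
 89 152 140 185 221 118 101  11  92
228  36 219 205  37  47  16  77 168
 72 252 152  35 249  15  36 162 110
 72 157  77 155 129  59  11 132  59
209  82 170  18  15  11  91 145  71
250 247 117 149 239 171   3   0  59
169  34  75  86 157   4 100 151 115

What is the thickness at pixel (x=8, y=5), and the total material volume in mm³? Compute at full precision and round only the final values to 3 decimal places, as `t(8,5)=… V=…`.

t(8,5)=1.106 V=54.087

span = t_max - t_min = 3.22 - 0.47 = 2.750
L(8,5) = 59, L_eff = 1 - 59/255 = 0.768627 (inverted)
t(8,5) = 3.22 - 2.750·0.768627 = 1.106
Σt over all 9·9 pixels = 179398/1275 ≈ 140.7043137
V = pitch²·Σt = 0.62²·179398/1275 = 54.087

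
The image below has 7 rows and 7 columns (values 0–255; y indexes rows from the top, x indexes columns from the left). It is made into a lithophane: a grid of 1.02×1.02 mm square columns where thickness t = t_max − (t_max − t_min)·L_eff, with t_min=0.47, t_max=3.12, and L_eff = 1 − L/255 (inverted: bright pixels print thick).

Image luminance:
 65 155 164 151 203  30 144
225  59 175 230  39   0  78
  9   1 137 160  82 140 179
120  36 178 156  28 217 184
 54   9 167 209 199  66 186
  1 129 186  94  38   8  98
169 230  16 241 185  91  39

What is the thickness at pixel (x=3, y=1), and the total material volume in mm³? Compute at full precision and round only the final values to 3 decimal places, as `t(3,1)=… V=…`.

t(3,1)=2.860 V=86.238

span = t_max - t_min = 3.12 - 0.47 = 2.650
L(3,1) = 230, L_eff = 1 - 230/255 = 0.098039 (inverted)
t(3,1) = 3.12 - 2.650·0.098039 = 2.860
Σt over all 7·7 pixels = 140911/1700 ≈ 82.8888235
V = pitch²·Σt = 1.02²·140911/1700 = 86.238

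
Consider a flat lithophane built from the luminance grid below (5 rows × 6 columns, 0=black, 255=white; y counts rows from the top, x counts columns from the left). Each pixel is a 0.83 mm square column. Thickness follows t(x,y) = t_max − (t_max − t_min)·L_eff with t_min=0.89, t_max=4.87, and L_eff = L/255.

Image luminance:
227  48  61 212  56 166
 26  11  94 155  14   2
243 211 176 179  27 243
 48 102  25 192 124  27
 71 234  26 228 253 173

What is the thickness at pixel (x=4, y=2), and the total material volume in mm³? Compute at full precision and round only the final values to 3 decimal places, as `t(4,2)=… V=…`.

t(4,2)=4.449 V=61.360

span = t_max - t_min = 4.87 - 0.89 = 3.980
L(4,2) = 27, L_eff = 27/255 = 0.105882
t(4,2) = 4.87 - 3.980·0.105882 = 4.449
Σt over all 5·6 pixels = 378543/4250 ≈ 89.0689412
V = pitch²·Σt = 0.83²·378543/4250 = 61.360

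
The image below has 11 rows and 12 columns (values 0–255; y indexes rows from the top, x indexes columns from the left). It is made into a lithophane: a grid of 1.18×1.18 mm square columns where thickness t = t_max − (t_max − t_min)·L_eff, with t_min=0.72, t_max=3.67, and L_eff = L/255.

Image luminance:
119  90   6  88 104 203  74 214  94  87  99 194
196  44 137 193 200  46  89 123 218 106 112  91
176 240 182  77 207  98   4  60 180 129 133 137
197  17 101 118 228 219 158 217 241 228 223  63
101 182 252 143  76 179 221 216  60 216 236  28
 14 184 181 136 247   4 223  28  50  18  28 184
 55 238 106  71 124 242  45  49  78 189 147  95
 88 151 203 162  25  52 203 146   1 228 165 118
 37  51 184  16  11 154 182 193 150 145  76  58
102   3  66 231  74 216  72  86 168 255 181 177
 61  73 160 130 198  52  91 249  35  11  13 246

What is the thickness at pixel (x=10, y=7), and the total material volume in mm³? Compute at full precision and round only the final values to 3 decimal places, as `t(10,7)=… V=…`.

t(10,7)=1.761 V=401.420

span = t_max - t_min = 3.67 - 0.72 = 2.950
L(10,7) = 165, L_eff = 165/255 = 0.647059
t(10,7) = 3.67 - 2.950·0.647059 = 1.761
Σt over all 11·12 pixels = 1470299/5100 ≈ 288.2939216
V = pitch²·Σt = 1.18²·1470299/5100 = 401.420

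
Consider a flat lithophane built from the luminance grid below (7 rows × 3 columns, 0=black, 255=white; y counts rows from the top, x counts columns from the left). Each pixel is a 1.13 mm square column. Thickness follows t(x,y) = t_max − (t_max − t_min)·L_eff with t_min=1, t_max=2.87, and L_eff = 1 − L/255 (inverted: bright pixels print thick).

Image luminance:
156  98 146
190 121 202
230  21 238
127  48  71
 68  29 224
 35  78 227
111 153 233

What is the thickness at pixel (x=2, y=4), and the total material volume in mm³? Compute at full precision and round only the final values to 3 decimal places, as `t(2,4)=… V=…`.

t(2,4)=2.643 V=53.090

span = t_max - t_min = 2.87 - 1 = 1.870
L(2,4) = 224, L_eff = 1 - 224/255 = 0.121569 (inverted)
t(2,4) = 2.87 - 1.870·0.121569 = 2.643
Σt over all 7·3 pixels = 31183/750 ≈ 41.5773333
V = pitch²·Σt = 1.13²·31183/750 = 53.090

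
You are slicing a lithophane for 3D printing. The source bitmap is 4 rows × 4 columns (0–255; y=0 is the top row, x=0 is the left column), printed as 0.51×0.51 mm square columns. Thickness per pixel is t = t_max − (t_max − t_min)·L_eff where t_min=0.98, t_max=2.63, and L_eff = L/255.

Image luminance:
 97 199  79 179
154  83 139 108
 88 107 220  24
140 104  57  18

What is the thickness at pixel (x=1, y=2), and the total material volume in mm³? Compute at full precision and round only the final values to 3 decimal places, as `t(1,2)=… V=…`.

t(1,2)=1.938 V=7.922

span = t_max - t_min = 2.63 - 0.98 = 1.650
L(1,2) = 107, L_eff = 107/255 = 0.419608
t(1,2) = 2.63 - 1.650·0.419608 = 1.938
Σt over all 4·4 pixels = 2589/85 ≈ 30.4588235
V = pitch²·Σt = 0.51²·2589/85 = 7.922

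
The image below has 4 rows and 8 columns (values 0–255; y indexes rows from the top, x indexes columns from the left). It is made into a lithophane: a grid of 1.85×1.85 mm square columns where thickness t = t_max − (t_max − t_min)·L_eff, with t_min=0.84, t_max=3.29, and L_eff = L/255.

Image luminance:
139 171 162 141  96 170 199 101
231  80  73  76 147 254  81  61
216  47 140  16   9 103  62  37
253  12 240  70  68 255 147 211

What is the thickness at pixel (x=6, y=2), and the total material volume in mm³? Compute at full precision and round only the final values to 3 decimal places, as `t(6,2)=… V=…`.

span = t_max - t_min = 3.29 - 0.84 = 2.450
L(6,2) = 62, L_eff = 62/255 = 0.243137
t(6,2) = 3.29 - 2.450·0.243137 = 2.694
Σt over all 4·8 pixels = 28133/425 ≈ 66.1952941
V = pitch²·Σt = 1.85²·28133/425 = 226.553

t(6,2)=2.694 V=226.553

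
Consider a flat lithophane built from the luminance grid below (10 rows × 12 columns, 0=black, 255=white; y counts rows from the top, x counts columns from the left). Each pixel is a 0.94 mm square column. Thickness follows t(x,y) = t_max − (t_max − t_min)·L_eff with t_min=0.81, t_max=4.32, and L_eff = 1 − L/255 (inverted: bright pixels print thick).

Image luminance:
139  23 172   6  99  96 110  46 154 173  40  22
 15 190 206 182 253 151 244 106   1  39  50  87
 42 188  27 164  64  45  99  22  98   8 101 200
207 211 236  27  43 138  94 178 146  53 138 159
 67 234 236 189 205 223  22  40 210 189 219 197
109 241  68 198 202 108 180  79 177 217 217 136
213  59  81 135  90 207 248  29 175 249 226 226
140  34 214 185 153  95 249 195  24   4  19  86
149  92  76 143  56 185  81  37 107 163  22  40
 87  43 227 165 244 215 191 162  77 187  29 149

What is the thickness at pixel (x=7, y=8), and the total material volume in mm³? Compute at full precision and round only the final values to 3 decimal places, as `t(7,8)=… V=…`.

t(7,8)=1.319 V=274.624

span = t_max - t_min = 4.32 - 0.81 = 3.510
L(7,8) = 37, L_eff = 1 - 37/255 = 0.854902 (inverted)
t(7,8) = 4.32 - 3.510·0.854902 = 1.319
Σt over all 10·12 pixels = 1320903/4250 ≈ 310.8007059
V = pitch²·Σt = 0.94²·1320903/4250 = 274.624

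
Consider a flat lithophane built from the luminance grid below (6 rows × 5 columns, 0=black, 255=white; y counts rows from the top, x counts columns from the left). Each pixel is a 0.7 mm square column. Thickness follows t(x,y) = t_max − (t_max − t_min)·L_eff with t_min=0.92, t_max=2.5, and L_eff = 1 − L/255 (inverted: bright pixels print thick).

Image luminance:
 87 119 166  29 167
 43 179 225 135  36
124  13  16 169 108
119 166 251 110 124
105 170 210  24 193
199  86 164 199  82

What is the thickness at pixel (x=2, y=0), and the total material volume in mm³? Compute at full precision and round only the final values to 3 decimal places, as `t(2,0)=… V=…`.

span = t_max - t_min = 2.5 - 0.92 = 1.580
L(2,0) = 166, L_eff = 1 - 166/255 = 0.349020 (inverted)
t(2,0) = 2.5 - 1.580·0.349020 = 1.949
Σt over all 6·5 pixels = 326761/6375 ≈ 51.2566275
V = pitch²·Σt = 0.7²·326761/6375 = 25.116

t(2,0)=1.949 V=25.116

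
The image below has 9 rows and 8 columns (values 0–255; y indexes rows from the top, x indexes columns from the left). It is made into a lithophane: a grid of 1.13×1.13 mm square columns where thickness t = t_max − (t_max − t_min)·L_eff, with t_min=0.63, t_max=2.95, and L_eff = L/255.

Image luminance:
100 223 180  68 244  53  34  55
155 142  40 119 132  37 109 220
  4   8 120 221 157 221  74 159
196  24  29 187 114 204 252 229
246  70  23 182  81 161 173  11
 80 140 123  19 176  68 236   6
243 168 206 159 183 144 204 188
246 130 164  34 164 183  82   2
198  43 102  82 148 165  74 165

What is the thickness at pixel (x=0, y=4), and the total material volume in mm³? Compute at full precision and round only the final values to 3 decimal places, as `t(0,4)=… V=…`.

span = t_max - t_min = 2.95 - 0.63 = 2.320
L(0,4) = 246, L_eff = 246/255 = 0.964706
t(0,4) = 2.95 - 2.320·0.964706 = 0.712
Σt over all 9·8 pixels = 809894/6375 ≈ 127.0421961
V = pitch²·Σt = 1.13²·809894/6375 = 162.220

t(0,4)=0.712 V=162.220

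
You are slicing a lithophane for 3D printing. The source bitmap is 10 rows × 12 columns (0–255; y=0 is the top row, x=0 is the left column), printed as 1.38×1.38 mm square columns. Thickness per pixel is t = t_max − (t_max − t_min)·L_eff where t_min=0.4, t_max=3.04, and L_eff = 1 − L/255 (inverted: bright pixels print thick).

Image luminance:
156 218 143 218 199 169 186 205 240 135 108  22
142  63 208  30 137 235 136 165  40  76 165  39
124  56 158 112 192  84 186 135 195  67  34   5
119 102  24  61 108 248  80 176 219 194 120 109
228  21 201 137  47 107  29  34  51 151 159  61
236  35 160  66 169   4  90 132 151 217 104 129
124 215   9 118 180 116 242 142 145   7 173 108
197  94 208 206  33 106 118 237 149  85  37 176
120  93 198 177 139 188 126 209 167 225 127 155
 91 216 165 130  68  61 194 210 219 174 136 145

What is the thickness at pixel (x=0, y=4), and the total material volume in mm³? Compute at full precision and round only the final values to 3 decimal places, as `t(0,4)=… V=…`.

t(0,4)=2.760 V=407.264

span = t_max - t_min = 3.04 - 0.4 = 2.640
L(0,4) = 228, L_eff = 1 - 228/255 = 0.105882 (inverted)
t(0,4) = 3.04 - 2.640·0.105882 = 2.760
Σt over all 10·12 pixels = 90888/425 ≈ 213.8541176
V = pitch²·Σt = 1.38²·90888/425 = 407.264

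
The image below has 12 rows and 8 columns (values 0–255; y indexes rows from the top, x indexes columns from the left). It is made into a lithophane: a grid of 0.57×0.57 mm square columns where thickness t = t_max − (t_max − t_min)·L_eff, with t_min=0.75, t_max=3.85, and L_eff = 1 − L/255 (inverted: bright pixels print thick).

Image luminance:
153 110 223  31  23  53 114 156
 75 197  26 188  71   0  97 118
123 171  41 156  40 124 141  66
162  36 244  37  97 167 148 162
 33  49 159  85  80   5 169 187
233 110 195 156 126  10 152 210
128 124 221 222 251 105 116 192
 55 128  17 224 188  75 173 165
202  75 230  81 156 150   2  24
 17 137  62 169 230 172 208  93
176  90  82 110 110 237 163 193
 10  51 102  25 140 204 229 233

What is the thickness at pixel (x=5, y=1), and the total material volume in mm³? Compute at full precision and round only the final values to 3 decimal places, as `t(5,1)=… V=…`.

t(5,1)=0.750 V=71.011

span = t_max - t_min = 3.85 - 0.75 = 3.100
L(5,1) = 0, L_eff = 1 - 0/255 = 1.000000 (inverted)
t(5,1) = 3.85 - 3.100·1.000000 = 0.750
Σt over all 12·8 pixels = 278668/1275 ≈ 218.5631373
V = pitch²·Σt = 0.57²·278668/1275 = 71.011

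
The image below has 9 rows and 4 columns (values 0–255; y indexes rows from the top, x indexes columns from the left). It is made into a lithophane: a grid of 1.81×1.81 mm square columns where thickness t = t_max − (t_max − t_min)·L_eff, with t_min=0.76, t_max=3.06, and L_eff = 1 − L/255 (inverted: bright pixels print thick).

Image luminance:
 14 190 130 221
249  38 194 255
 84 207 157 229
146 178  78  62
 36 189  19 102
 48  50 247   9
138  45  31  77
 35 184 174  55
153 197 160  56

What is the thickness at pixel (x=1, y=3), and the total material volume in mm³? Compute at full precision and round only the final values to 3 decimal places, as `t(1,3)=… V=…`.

t(1,3)=2.365 V=220.744

span = t_max - t_min = 3.06 - 0.76 = 2.300
L(1,3) = 178, L_eff = 1 - 178/255 = 0.301961 (inverted)
t(1,3) = 3.06 - 2.300·0.301961 = 2.365
Σt over all 9·4 pixels = 67.38
V = pitch²·Σt = 1.81²·67.38 = 220.744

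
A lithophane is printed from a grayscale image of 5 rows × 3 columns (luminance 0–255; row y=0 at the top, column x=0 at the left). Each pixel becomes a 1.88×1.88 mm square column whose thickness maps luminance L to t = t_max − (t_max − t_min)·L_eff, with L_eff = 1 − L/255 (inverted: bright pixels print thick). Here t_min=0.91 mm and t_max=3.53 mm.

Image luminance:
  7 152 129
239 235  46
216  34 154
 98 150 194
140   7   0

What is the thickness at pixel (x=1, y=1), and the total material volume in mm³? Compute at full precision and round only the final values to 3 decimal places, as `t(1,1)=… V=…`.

span = t_max - t_min = 3.53 - 0.91 = 2.620
L(1,1) = 235, L_eff = 1 - 235/255 = 0.078431 (inverted)
t(1,1) = 3.53 - 2.620·0.078431 = 3.325
Σt over all 5·3 pixels = 819937/25500 ≈ 32.1543922
V = pitch²·Σt = 1.88²·819937/25500 = 113.646

t(1,1)=3.325 V=113.646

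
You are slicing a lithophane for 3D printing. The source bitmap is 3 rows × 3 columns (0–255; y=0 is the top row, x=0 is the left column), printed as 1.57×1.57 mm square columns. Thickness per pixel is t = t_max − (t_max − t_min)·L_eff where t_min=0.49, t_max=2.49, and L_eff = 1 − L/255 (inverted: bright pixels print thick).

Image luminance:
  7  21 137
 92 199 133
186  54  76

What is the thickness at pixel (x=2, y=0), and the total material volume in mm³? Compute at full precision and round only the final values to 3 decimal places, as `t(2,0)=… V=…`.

t(2,0)=1.565 V=28.366

span = t_max - t_min = 2.49 - 0.49 = 2.000
L(2,0) = 137, L_eff = 1 - 137/255 = 0.462745 (inverted)
t(2,0) = 2.49 - 2.000·0.462745 = 1.565
Σt over all 3·3 pixels = 58691/5100 ≈ 11.5080392
V = pitch²·Σt = 1.57²·58691/5100 = 28.366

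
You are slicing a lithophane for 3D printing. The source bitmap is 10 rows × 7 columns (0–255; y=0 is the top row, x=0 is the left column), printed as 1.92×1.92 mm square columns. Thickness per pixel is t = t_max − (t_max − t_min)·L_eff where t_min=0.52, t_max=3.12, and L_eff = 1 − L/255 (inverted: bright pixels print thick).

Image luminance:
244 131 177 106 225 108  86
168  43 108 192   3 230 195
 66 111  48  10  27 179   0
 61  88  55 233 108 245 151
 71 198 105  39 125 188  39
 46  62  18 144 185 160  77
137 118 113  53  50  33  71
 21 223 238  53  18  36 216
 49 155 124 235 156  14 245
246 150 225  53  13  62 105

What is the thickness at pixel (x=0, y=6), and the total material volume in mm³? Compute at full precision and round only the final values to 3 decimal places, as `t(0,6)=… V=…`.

t(0,6)=1.917 V=437.398

span = t_max - t_min = 3.12 - 0.52 = 2.600
L(0,6) = 137, L_eff = 1 - 137/255 = 0.462745 (inverted)
t(0,6) = 3.12 - 2.600·0.462745 = 1.917
Σt over all 10·7 pixels = 50427/425 ≈ 118.6517647
V = pitch²·Σt = 1.92²·50427/425 = 437.398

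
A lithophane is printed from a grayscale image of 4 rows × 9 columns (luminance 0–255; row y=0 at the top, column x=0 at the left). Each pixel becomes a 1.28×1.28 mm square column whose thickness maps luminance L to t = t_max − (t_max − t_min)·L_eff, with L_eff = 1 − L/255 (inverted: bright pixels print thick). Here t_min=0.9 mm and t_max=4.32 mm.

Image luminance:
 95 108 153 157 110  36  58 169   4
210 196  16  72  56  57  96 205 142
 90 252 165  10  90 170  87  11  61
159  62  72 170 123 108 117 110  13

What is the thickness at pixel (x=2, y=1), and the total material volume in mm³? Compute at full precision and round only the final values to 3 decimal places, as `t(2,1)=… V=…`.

span = t_max - t_min = 4.32 - 0.9 = 3.420
L(2,1) = 16, L_eff = 1 - 16/255 = 0.937255 (inverted)
t(2,1) = 4.32 - 3.420·0.937255 = 1.115
Σt over all 4·9 pixels = 35487/425 ≈ 83.4988235
V = pitch²·Σt = 1.28²·35487/425 = 136.804

t(2,1)=1.115 V=136.804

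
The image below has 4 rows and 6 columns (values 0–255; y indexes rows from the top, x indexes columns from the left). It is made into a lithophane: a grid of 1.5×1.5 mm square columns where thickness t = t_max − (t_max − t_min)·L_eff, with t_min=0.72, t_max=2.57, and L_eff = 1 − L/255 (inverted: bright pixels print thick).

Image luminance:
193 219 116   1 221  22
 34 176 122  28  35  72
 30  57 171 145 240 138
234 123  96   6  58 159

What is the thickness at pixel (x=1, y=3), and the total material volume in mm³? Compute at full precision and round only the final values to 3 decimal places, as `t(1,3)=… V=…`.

span = t_max - t_min = 2.57 - 0.72 = 1.850
L(1,3) = 123, L_eff = 1 - 123/255 = 0.517647 (inverted)
t(1,3) = 2.57 - 1.850·0.517647 = 1.612
Σt over all 4·6 pixels = 9394/255 ≈ 36.8392157
V = pitch²·Σt = 1.5²·9394/255 = 82.888

t(1,3)=1.612 V=82.888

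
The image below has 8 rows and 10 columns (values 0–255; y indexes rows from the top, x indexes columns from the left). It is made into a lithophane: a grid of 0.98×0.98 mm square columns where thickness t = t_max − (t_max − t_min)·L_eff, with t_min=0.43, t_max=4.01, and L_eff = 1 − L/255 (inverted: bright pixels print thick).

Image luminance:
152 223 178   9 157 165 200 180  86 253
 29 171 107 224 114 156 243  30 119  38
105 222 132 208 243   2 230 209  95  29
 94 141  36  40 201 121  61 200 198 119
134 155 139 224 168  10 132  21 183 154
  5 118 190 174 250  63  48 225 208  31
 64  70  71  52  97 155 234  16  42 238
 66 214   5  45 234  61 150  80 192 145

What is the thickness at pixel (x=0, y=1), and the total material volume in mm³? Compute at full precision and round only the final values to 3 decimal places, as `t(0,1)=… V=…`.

span = t_max - t_min = 4.01 - 0.43 = 3.580
L(0,1) = 29, L_eff = 1 - 29/255 = 0.886275 (inverted)
t(0,1) = 4.01 - 3.580·0.886275 = 0.837
Σt over all 8·10 pixels = 765719/4250 ≈ 180.1691765
V = pitch²·Σt = 0.98²·765719/4250 = 173.034

t(0,1)=0.837 V=173.034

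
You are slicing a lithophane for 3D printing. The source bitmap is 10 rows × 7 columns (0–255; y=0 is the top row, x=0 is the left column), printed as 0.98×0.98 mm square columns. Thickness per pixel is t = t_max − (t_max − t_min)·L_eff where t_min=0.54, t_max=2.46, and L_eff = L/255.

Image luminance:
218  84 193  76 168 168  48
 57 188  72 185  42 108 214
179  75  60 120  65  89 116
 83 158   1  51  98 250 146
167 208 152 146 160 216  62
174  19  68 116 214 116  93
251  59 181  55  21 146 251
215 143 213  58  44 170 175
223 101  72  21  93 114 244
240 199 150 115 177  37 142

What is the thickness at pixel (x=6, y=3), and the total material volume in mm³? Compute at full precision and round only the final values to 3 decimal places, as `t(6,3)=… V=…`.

t(6,3)=1.361 V=99.338

span = t_max - t_min = 2.46 - 0.54 = 1.920
L(6,3) = 146, L_eff = 146/255 = 0.572549
t(6,3) = 2.46 - 1.920·0.572549 = 1.361
Σt over all 10·7 pixels = 219797/2125 ≈ 103.4338824
V = pitch²·Σt = 0.98²·219797/2125 = 99.338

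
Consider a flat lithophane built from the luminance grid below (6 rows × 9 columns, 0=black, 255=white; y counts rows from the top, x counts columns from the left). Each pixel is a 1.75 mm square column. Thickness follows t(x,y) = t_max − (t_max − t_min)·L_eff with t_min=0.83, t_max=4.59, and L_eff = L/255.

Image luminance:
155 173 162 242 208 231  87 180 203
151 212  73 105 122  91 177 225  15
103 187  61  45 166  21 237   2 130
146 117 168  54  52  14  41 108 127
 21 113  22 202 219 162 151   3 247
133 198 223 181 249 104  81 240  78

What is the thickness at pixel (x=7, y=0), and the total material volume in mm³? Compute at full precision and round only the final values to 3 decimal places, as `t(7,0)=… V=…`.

t(7,0)=1.936 V=433.129

span = t_max - t_min = 4.59 - 0.83 = 3.760
L(7,0) = 180, L_eff = 180/255 = 0.705882
t(7,0) = 4.59 - 3.760·0.705882 = 1.936
Σt over all 6·9 pixels = 601077/4250 ≈ 141.4298824
V = pitch²·Σt = 1.75²·601077/4250 = 433.129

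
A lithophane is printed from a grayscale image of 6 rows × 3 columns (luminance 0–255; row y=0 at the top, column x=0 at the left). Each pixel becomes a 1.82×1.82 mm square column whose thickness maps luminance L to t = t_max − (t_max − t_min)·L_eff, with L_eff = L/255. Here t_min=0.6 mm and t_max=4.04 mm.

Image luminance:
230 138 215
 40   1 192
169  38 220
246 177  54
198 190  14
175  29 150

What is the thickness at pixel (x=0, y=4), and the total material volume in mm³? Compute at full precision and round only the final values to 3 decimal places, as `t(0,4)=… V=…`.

span = t_max - t_min = 4.04 - 0.6 = 3.440
L(0,4) = 198, L_eff = 198/255 = 0.776471
t(0,4) = 4.04 - 3.440·0.776471 = 1.369
Σt over all 6·3 pixels = 250654/6375 ≈ 39.3182745
V = pitch²·Σt = 1.82²·250654/6375 = 130.238

t(0,4)=1.369 V=130.238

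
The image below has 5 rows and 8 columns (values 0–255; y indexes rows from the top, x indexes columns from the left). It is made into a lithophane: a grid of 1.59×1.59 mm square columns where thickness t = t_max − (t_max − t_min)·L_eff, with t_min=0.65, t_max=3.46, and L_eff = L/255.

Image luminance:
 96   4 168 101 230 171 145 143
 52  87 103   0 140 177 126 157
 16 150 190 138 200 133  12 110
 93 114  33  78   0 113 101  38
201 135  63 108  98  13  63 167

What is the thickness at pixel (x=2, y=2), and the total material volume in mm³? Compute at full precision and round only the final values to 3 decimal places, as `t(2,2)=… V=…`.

span = t_max - t_min = 3.46 - 0.65 = 2.810
L(2,2) = 190, L_eff = 190/255 = 0.745098
t(2,2) = 3.46 - 2.810·0.745098 = 1.366
Σt over all 5·8 pixels = 137069/1500 ≈ 91.3793333
V = pitch²·Σt = 1.59²·137069/1500 = 231.016

t(2,2)=1.366 V=231.016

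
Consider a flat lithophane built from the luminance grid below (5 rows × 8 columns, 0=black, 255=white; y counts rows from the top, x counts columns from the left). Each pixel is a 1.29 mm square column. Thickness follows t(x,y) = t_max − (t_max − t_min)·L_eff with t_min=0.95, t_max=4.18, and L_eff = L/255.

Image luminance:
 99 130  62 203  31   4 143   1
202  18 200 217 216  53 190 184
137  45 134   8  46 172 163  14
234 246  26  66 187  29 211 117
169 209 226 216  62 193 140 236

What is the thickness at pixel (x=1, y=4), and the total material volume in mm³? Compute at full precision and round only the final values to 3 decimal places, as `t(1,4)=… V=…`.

span = t_max - t_min = 4.18 - 0.95 = 3.230
L(1,4) = 209, L_eff = 209/255 = 0.819608
t(1,4) = 4.18 - 3.230·0.819608 = 1.533
Σt over all 5·8 pixels = 151259/1500 ≈ 100.8393333
V = pitch²·Σt = 1.29²·151259/1500 = 167.807

t(1,4)=1.533 V=167.807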